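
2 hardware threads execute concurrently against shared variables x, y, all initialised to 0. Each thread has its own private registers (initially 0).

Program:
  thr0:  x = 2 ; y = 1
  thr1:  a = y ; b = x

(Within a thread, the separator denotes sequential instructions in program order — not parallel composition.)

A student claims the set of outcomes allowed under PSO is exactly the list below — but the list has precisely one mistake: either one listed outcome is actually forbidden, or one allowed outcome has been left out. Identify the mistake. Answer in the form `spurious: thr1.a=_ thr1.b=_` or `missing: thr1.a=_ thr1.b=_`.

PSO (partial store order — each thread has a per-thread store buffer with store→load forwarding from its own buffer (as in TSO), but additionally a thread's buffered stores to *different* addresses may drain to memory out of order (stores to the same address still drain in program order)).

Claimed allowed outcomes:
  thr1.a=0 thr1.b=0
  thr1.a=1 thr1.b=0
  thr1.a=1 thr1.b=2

missing: thr1.a=0 thr1.b=2

outcome vector order: (thr1.a,thr1.b)
PSO: 4 outcomes — {(0,0), (0,2), (1,0), (1,2)}
PSO∖claimed = {(0,2)}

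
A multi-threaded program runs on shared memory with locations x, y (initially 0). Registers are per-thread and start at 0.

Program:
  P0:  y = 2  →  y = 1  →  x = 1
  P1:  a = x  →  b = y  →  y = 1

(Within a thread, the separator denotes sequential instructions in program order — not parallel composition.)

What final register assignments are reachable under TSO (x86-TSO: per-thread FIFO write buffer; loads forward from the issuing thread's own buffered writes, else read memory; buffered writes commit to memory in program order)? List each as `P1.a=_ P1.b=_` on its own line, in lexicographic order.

P1.a=0 P1.b=0
P1.a=0 P1.b=1
P1.a=0 P1.b=2
P1.a=1 P1.b=1

outcome vector order: (P1.a,P1.b)
|TSO outcomes| = 4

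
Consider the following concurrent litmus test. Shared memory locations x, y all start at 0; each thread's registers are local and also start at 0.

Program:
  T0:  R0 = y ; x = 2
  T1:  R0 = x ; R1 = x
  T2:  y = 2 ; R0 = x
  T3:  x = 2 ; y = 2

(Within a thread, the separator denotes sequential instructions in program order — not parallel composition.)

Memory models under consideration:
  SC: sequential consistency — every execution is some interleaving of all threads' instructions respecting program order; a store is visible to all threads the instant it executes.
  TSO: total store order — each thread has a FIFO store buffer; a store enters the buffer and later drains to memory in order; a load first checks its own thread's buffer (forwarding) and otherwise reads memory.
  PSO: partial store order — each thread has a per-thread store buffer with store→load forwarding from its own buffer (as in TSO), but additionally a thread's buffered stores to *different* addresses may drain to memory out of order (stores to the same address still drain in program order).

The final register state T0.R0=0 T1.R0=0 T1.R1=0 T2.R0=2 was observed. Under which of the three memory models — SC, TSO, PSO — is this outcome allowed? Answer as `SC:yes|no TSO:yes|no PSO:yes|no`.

outcome vector order: (T0.R0,T1.R0,T1.R1,T2.R0)
[SC] allowed = {(0,0,0,0), (0,0,0,2), (0,0,2,0), (0,0,2,2), (0,2,2,0), (0,2,2,2), (2,0,0,0), (2,0,0,2), (2,0,2,0), (2,0,2,2), (2,2,2,0), (2,2,2,2)}
[TSO] allowed = {(0,0,0,0), (0,0,0,2), (0,0,2,0), (0,0,2,2), (0,2,2,0), (0,2,2,2), (2,0,0,0), (2,0,0,2), (2,0,2,0), (2,0,2,2), (2,2,2,0), (2,2,2,2)}
[PSO] allowed = {(0,0,0,0), (0,0,0,2), (0,0,2,0), (0,0,2,2), (0,2,2,0), (0,2,2,2), (2,0,0,0), (2,0,0,2), (2,0,2,0), (2,0,2,2), (2,2,2,0), (2,2,2,2)}
target (0,0,0,2) ∈ {SC,TSO,PSO}

SC:yes TSO:yes PSO:yes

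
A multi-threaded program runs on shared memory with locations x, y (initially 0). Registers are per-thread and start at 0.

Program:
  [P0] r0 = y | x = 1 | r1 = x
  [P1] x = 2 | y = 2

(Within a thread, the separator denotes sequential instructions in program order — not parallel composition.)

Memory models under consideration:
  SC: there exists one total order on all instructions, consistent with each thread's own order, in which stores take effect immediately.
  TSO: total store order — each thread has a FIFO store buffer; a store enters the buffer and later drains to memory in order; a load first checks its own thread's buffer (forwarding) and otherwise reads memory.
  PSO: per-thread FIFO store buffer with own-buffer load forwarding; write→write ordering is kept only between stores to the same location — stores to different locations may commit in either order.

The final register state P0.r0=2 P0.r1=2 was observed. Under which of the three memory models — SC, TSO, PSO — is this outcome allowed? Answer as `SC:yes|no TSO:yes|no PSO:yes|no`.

outcome vector order: (P0.r0,P0.r1)
SC: 3 outcomes — {01, 02, 21}
TSO: 3 outcomes — {01, 02, 21}
PSO: 4 outcomes — {01, 02, 21, 22}
target 22 ∈ {PSO}

SC:no TSO:no PSO:yes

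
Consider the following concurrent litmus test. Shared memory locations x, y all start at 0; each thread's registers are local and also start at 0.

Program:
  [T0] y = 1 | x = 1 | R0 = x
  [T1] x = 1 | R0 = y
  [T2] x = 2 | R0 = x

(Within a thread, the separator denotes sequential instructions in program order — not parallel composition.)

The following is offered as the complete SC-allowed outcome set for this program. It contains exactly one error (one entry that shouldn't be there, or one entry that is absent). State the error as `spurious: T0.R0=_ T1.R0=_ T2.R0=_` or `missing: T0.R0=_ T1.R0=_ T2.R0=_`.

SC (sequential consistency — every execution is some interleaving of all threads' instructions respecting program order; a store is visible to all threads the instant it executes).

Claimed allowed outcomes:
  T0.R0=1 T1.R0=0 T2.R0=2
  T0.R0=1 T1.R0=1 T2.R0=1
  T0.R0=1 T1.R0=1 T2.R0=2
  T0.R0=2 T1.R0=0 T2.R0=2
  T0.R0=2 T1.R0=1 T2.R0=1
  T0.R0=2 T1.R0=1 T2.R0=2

outcome vector order: (T0.R0,T1.R0,T2.R0)
[SC] allowed = {(1,0,1); (1,0,2); (1,1,1); (1,1,2); (2,0,2); (2,1,1); (2,1,2)}
SC∖claimed = {(1,0,1)}

missing: T0.R0=1 T1.R0=0 T2.R0=1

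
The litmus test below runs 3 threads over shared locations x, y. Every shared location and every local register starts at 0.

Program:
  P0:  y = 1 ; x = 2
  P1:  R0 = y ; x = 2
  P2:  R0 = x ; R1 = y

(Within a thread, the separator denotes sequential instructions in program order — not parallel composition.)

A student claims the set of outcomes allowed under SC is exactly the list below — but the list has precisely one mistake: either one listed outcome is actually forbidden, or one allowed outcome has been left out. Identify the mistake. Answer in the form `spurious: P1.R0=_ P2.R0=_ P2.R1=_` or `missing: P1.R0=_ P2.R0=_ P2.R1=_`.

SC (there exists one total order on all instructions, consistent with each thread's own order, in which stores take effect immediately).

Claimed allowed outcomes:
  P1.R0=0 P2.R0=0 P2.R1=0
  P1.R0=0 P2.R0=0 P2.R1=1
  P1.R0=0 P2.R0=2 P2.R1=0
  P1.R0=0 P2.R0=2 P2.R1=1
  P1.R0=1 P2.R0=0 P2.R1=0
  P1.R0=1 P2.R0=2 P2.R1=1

missing: P1.R0=1 P2.R0=0 P2.R1=1

outcome vector order: (P1.R0,P2.R0,P2.R1)
SC (7): (0,0,0) (0,0,1) (0,2,0) (0,2,1) (1,0,0) (1,0,1) (1,2,1)
SC∖claimed = {(1,0,1)}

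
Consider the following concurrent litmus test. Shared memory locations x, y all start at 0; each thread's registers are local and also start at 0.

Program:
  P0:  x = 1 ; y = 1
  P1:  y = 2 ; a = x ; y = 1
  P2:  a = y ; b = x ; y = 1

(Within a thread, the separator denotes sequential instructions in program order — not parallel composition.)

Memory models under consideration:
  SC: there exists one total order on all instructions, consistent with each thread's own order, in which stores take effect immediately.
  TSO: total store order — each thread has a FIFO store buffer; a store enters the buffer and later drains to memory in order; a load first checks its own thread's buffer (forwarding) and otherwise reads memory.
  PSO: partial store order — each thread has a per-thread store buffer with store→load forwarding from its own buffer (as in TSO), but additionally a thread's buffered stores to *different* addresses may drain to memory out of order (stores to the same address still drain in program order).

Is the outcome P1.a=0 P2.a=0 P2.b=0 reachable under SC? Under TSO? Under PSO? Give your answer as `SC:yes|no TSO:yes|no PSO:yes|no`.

SC:yes TSO:yes PSO:yes

outcome vector order: (P1.a,P2.a,P2.b)
[SC] allowed = {0/0/0 0/0/1 0/1/0 0/1/1 0/2/0 0/2/1 1/0/0 1/0/1 1/1/1 1/2/0 1/2/1}
[TSO] allowed = {0/0/0 0/0/1 0/1/0 0/1/1 0/2/0 0/2/1 1/0/0 1/0/1 1/1/1 1/2/0 1/2/1}
[PSO] allowed = {0/0/0 0/0/1 0/1/0 0/1/1 0/2/0 0/2/1 1/0/0 1/0/1 1/1/0 1/1/1 1/2/0 1/2/1}
target 0/0/0 ∈ {SC,TSO,PSO}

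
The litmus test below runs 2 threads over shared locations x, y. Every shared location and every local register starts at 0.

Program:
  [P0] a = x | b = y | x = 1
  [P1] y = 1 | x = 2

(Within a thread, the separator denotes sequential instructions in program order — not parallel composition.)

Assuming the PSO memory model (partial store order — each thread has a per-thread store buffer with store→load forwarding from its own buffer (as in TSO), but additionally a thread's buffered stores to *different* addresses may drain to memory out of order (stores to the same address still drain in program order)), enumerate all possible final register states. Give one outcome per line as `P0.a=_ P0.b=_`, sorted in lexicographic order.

outcome vector order: (P0.a,P0.b)
|PSO outcomes| = 4

P0.a=0 P0.b=0
P0.a=0 P0.b=1
P0.a=2 P0.b=0
P0.a=2 P0.b=1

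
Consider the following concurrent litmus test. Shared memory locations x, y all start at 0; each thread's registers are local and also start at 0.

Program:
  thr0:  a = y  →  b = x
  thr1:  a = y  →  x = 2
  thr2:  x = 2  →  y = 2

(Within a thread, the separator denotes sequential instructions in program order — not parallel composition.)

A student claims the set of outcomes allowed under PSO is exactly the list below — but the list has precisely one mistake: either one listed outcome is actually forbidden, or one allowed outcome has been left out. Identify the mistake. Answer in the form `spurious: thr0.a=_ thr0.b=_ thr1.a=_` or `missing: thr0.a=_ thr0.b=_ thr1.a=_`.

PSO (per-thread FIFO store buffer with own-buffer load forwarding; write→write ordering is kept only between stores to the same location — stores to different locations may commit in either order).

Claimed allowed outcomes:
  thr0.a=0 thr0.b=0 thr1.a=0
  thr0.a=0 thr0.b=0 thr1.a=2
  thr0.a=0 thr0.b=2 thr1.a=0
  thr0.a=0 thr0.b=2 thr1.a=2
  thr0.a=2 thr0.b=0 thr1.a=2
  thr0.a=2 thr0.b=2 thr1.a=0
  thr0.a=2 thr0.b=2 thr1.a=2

missing: thr0.a=2 thr0.b=0 thr1.a=0

outcome vector order: (thr0.a,thr0.b,thr1.a)
PSO: 8 outcomes — {0/0/0, 0/0/2, 0/2/0, 0/2/2, 2/0/0, 2/0/2, 2/2/0, 2/2/2}
PSO∖claimed = {2/0/0}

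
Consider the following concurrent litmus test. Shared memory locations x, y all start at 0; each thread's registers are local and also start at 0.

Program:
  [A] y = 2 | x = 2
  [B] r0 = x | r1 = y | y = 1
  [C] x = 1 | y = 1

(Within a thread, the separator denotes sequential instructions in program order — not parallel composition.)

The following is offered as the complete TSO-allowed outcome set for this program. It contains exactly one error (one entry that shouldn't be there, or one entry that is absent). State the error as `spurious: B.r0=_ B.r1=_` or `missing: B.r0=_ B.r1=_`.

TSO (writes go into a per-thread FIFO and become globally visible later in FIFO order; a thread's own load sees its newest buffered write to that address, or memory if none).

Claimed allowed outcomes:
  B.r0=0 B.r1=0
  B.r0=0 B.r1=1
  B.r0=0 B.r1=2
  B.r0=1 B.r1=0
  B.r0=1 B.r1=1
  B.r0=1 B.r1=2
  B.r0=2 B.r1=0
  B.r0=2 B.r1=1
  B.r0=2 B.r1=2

outcome vector order: (B.r0,B.r1)
TSO: 8 outcomes — {<0 0>, <0 1>, <0 2>, <1 0>, <1 1>, <1 2>, <2 1>, <2 2>}
claimed∖TSO = {<2 0>}

spurious: B.r0=2 B.r1=0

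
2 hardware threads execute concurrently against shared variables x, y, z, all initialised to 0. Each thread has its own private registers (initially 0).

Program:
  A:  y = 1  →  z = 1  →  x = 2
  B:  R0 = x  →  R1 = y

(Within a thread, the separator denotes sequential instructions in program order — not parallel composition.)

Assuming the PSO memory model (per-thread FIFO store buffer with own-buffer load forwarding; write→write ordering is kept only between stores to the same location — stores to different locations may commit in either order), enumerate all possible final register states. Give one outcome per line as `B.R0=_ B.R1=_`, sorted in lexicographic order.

outcome vector order: (B.R0,B.R1)
|PSO outcomes| = 4

B.R0=0 B.R1=0
B.R0=0 B.R1=1
B.R0=2 B.R1=0
B.R0=2 B.R1=1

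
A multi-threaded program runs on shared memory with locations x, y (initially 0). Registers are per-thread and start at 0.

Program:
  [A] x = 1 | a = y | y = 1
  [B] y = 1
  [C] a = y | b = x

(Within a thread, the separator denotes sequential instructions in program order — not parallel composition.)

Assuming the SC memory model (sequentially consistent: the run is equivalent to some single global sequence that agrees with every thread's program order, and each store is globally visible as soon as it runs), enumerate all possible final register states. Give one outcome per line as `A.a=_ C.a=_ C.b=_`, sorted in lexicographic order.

outcome vector order: (A.a,C.a,C.b)
|SC outcomes| = 7

A.a=0 C.a=0 C.b=0
A.a=0 C.a=0 C.b=1
A.a=0 C.a=1 C.b=1
A.a=1 C.a=0 C.b=0
A.a=1 C.a=0 C.b=1
A.a=1 C.a=1 C.b=0
A.a=1 C.a=1 C.b=1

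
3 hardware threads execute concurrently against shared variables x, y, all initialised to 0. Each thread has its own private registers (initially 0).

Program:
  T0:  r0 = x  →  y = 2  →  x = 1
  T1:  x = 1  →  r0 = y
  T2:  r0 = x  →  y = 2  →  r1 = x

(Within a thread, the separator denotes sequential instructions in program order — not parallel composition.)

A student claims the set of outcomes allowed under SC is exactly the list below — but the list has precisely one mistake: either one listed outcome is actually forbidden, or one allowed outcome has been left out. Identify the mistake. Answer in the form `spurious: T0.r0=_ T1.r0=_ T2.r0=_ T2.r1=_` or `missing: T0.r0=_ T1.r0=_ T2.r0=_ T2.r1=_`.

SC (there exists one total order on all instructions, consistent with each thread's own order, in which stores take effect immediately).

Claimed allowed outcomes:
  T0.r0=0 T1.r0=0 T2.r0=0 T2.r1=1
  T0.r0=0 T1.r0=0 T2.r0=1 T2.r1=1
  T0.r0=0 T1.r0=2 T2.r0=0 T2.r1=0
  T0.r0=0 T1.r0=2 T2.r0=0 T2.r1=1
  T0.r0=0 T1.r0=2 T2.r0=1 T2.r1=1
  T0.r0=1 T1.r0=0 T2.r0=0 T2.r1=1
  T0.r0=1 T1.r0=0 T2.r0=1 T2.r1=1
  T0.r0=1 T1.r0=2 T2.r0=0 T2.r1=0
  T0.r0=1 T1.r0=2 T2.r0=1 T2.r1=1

outcome vector order: (T0.r0,T1.r0,T2.r0,T2.r1)
SC (10): (0,0,0,1) (0,0,1,1) (0,2,0,0) (0,2,0,1) (0,2,1,1) (1,0,0,1) (1,0,1,1) (1,2,0,0) (1,2,0,1) (1,2,1,1)
SC∖claimed = {(1,2,0,1)}

missing: T0.r0=1 T1.r0=2 T2.r0=0 T2.r1=1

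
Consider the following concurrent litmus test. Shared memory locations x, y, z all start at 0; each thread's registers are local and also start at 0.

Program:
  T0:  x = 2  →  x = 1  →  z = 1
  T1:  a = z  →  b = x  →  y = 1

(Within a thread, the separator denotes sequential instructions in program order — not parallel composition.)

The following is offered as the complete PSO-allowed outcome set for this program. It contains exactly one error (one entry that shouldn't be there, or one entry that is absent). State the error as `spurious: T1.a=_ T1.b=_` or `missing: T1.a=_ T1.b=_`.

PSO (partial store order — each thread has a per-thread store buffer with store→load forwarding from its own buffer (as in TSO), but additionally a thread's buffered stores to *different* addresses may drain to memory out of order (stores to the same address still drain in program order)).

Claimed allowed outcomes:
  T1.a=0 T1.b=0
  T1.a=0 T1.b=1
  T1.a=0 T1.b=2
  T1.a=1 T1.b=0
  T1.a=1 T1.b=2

outcome vector order: (T1.a,T1.b)
PSO (6): (0,0), (0,1), (0,2), (1,0), (1,1), (1,2)
PSO∖claimed = {(1,1)}

missing: T1.a=1 T1.b=1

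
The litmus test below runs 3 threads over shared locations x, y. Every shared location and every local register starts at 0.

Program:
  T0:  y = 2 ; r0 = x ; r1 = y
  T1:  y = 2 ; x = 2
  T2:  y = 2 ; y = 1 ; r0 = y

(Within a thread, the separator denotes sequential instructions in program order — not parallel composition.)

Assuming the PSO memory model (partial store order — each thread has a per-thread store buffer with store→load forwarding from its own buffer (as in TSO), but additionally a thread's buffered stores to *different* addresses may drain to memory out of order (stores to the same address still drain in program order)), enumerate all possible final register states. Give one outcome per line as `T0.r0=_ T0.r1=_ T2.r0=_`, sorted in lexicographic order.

T0.r0=0 T0.r1=1 T2.r0=1
T0.r0=0 T0.r1=1 T2.r0=2
T0.r0=0 T0.r1=2 T2.r0=1
T0.r0=0 T0.r1=2 T2.r0=2
T0.r0=2 T0.r1=1 T2.r0=1
T0.r0=2 T0.r1=1 T2.r0=2
T0.r0=2 T0.r1=2 T2.r0=1
T0.r0=2 T0.r1=2 T2.r0=2

outcome vector order: (T0.r0,T0.r1,T2.r0)
|PSO outcomes| = 8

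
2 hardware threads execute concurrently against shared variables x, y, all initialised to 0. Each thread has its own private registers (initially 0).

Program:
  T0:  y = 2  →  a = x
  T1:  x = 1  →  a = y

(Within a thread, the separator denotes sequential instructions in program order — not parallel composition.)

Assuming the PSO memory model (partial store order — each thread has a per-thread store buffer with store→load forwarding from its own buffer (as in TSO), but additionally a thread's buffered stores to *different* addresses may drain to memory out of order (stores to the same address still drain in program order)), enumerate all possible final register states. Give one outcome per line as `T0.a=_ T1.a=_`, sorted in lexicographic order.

outcome vector order: (T0.a,T1.a)
|PSO outcomes| = 4

T0.a=0 T1.a=0
T0.a=0 T1.a=2
T0.a=1 T1.a=0
T0.a=1 T1.a=2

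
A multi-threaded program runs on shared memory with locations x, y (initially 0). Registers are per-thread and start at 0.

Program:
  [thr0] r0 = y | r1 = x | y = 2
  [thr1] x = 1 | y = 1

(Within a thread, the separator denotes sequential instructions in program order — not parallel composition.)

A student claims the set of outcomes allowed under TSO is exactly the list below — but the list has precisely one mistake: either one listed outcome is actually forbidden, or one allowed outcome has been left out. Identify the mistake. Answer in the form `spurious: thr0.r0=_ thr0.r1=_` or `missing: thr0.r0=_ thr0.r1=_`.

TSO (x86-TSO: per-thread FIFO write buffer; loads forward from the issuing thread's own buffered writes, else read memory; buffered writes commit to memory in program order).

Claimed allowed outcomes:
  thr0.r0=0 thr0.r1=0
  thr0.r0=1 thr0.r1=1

outcome vector order: (thr0.r0,thr0.r1)
[TSO] allowed = {00 01 11}
TSO∖claimed = {01}

missing: thr0.r0=0 thr0.r1=1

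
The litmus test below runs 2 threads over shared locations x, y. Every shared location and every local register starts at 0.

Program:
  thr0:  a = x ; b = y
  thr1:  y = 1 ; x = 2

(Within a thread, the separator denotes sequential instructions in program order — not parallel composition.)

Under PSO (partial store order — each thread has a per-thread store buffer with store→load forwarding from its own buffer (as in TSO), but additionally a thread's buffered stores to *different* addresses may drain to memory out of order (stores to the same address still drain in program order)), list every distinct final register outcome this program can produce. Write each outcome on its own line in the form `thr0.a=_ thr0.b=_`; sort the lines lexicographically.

outcome vector order: (thr0.a,thr0.b)
|PSO outcomes| = 4

thr0.a=0 thr0.b=0
thr0.a=0 thr0.b=1
thr0.a=2 thr0.b=0
thr0.a=2 thr0.b=1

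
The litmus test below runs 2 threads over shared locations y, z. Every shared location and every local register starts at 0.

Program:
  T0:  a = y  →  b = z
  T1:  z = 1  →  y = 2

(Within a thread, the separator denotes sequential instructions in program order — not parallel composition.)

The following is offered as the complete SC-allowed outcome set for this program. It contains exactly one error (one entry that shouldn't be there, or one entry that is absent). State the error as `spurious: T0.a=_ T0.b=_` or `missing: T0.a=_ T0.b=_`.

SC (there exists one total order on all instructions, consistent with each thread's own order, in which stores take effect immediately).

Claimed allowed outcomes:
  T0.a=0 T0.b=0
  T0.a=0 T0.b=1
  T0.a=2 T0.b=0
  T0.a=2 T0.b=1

spurious: T0.a=2 T0.b=0

outcome vector order: (T0.a,T0.b)
SC (3): 00, 01, 21
claimed∖SC = {20}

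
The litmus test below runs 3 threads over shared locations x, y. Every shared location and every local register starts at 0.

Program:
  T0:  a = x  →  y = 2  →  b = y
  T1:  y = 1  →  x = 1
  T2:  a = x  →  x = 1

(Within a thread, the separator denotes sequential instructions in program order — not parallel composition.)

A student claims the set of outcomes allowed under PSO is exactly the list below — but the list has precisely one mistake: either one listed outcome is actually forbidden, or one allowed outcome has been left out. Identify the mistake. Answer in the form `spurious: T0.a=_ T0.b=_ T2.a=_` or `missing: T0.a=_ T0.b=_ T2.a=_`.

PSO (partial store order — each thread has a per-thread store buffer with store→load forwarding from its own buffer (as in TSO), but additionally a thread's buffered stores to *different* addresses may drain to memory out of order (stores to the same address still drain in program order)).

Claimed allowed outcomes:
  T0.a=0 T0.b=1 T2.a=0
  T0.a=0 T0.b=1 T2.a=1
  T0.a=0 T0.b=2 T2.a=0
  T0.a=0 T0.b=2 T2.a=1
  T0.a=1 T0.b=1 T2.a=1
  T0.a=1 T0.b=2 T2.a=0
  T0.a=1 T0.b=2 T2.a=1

missing: T0.a=1 T0.b=1 T2.a=0

outcome vector order: (T0.a,T0.b,T2.a)
[PSO] allowed = {0/1/0 0/1/1 0/2/0 0/2/1 1/1/0 1/1/1 1/2/0 1/2/1}
PSO∖claimed = {1/1/0}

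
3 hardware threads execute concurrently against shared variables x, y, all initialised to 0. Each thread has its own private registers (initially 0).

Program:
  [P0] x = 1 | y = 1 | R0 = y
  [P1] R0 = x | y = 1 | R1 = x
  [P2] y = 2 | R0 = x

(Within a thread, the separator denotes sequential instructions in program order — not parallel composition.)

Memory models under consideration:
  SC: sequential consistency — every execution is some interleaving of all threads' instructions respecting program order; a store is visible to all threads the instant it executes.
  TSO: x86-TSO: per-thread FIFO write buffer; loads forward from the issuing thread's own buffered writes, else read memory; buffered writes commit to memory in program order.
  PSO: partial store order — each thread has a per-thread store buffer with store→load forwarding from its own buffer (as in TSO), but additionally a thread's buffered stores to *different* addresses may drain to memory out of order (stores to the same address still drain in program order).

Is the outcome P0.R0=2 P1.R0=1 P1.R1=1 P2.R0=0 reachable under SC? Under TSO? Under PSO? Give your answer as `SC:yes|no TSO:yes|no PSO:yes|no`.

SC:no TSO:yes PSO:yes

outcome vector order: (P0.R0,P1.R0,P1.R1,P2.R0)
SC (9): 1/0/0/0 1/0/0/1 1/0/1/0 1/0/1/1 1/1/1/0 1/1/1/1 2/0/0/1 2/0/1/1 2/1/1/1
TSO (12): 1/0/0/0 1/0/0/1 1/0/1/0 1/0/1/1 1/1/1/0 1/1/1/1 2/0/0/0 2/0/0/1 2/0/1/0 2/0/1/1 2/1/1/0 2/1/1/1
PSO (12): 1/0/0/0 1/0/0/1 1/0/1/0 1/0/1/1 1/1/1/0 1/1/1/1 2/0/0/0 2/0/0/1 2/0/1/0 2/0/1/1 2/1/1/0 2/1/1/1
target 2/1/1/0 ∈ {TSO,PSO}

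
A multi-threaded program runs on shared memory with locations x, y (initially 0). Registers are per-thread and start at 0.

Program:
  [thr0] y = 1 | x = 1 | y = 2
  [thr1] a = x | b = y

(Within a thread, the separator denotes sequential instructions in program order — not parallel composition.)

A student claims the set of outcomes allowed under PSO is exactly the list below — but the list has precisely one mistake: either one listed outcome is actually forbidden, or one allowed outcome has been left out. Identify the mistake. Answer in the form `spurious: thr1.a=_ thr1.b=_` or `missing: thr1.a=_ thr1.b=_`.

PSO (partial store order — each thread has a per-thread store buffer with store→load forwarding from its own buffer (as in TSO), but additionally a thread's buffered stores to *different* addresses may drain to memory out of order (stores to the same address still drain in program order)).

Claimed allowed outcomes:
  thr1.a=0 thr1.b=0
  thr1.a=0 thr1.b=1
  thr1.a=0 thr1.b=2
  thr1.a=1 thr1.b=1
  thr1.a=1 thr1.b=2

outcome vector order: (thr1.a,thr1.b)
PSO: 6 outcomes — {<0 0>; <0 1>; <0 2>; <1 0>; <1 1>; <1 2>}
PSO∖claimed = {<1 0>}

missing: thr1.a=1 thr1.b=0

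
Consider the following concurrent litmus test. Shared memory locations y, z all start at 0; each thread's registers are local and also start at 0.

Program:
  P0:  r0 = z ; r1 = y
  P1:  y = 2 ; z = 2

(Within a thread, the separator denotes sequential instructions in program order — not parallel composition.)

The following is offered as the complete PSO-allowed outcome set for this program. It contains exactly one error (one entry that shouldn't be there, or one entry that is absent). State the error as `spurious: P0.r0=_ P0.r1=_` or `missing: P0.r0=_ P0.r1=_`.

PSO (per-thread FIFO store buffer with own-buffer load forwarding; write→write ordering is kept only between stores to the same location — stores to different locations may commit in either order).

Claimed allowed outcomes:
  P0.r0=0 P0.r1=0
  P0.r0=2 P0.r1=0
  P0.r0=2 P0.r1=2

missing: P0.r0=0 P0.r1=2

outcome vector order: (P0.r0,P0.r1)
PSO: 4 outcomes — {<0 0>; <0 2>; <2 0>; <2 2>}
PSO∖claimed = {<0 2>}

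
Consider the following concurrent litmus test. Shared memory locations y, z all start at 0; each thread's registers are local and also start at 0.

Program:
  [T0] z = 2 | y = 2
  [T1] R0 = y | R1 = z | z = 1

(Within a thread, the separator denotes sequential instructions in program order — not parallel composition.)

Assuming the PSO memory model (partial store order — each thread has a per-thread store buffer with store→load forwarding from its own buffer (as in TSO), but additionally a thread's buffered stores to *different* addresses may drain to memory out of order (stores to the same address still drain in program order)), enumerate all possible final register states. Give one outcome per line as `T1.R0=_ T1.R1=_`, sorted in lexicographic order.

T1.R0=0 T1.R1=0
T1.R0=0 T1.R1=2
T1.R0=2 T1.R1=0
T1.R0=2 T1.R1=2

outcome vector order: (T1.R0,T1.R1)
|PSO outcomes| = 4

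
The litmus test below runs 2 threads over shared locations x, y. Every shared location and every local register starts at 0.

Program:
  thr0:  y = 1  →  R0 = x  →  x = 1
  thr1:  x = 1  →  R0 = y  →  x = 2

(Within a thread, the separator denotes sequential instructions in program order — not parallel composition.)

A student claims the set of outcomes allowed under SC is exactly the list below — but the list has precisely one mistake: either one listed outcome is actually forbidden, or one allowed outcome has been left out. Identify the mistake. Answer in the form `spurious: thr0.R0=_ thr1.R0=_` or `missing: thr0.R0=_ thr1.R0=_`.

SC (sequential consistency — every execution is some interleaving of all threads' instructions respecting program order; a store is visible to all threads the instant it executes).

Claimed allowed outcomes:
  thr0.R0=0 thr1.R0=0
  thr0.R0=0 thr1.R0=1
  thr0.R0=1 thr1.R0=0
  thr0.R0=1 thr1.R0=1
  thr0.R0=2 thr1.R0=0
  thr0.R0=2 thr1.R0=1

outcome vector order: (thr0.R0,thr1.R0)
SC: 5 outcomes — {0/1; 1/0; 1/1; 2/0; 2/1}
claimed∖SC = {0/0}

spurious: thr0.R0=0 thr1.R0=0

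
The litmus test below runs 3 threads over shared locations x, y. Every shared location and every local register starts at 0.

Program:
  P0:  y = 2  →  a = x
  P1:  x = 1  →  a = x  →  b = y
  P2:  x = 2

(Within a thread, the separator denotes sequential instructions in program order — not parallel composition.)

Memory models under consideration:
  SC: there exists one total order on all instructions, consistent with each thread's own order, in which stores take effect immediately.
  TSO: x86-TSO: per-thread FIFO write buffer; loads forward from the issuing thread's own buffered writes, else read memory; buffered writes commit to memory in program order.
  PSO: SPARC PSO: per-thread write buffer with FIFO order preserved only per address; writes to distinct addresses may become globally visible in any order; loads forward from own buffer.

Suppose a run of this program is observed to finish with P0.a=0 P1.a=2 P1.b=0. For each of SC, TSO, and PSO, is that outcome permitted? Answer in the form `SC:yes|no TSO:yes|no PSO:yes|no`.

outcome vector order: (P0.a,P1.a,P1.b)
[SC] allowed = {(0,1,2); (0,2,2); (1,1,0); (1,1,2); (1,2,2); (2,1,0); (2,1,2); (2,2,0); (2,2,2)}
[TSO] allowed = {(0,1,0); (0,1,2); (0,2,0); (0,2,2); (1,1,0); (1,1,2); (1,2,0); (1,2,2); (2,1,0); (2,1,2); (2,2,0); (2,2,2)}
[PSO] allowed = {(0,1,0); (0,1,2); (0,2,0); (0,2,2); (1,1,0); (1,1,2); (1,2,0); (1,2,2); (2,1,0); (2,1,2); (2,2,0); (2,2,2)}
target (0,2,0) ∈ {TSO,PSO}

SC:no TSO:yes PSO:yes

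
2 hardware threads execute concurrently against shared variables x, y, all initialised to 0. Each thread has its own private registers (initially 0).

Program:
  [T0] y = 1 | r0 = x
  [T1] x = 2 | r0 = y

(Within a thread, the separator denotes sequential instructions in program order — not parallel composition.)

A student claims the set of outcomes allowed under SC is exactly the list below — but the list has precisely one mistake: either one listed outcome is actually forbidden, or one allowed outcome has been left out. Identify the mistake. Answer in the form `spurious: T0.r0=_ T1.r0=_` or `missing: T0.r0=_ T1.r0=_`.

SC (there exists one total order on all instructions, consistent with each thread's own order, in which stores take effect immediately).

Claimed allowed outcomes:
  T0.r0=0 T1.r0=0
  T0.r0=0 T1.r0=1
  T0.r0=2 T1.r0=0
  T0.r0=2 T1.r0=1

spurious: T0.r0=0 T1.r0=0

outcome vector order: (T0.r0,T1.r0)
SC (3): 0/1, 2/0, 2/1
claimed∖SC = {0/0}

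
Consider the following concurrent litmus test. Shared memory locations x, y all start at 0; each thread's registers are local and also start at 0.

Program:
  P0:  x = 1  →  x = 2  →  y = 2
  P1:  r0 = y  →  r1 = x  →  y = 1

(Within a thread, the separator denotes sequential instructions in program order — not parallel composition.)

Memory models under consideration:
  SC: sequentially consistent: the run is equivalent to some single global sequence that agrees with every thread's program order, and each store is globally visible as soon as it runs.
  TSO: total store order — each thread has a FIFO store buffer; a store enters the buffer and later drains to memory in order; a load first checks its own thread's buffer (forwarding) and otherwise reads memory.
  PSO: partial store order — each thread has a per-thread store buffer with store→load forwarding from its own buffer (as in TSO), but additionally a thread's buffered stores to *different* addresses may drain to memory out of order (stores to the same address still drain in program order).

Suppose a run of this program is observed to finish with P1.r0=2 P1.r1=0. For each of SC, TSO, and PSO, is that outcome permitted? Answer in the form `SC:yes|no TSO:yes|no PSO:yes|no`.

SC:no TSO:no PSO:yes

outcome vector order: (P1.r0,P1.r1)
SC (4): <0 0> <0 1> <0 2> <2 2>
TSO (4): <0 0> <0 1> <0 2> <2 2>
PSO (6): <0 0> <0 1> <0 2> <2 0> <2 1> <2 2>
target <2 0> ∈ {PSO}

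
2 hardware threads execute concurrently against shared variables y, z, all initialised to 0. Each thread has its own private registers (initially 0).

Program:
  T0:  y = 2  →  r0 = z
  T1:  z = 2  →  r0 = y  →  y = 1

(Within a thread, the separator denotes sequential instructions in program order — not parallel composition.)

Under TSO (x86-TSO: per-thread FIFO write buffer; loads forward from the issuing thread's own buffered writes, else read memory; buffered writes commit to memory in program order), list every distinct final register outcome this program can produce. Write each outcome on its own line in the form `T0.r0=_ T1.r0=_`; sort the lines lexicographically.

T0.r0=0 T1.r0=0
T0.r0=0 T1.r0=2
T0.r0=2 T1.r0=0
T0.r0=2 T1.r0=2

outcome vector order: (T0.r0,T1.r0)
|TSO outcomes| = 4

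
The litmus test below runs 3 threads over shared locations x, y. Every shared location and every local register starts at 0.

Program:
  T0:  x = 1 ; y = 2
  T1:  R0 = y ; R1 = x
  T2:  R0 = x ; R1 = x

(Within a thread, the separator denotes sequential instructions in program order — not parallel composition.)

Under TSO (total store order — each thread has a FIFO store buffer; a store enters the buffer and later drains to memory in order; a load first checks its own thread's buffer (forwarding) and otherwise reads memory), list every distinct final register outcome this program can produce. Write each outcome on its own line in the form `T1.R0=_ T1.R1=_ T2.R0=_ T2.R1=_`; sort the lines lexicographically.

outcome vector order: (T1.R0,T1.R1,T2.R0,T2.R1)
|TSO outcomes| = 9

T1.R0=0 T1.R1=0 T2.R0=0 T2.R1=0
T1.R0=0 T1.R1=0 T2.R0=0 T2.R1=1
T1.R0=0 T1.R1=0 T2.R0=1 T2.R1=1
T1.R0=0 T1.R1=1 T2.R0=0 T2.R1=0
T1.R0=0 T1.R1=1 T2.R0=0 T2.R1=1
T1.R0=0 T1.R1=1 T2.R0=1 T2.R1=1
T1.R0=2 T1.R1=1 T2.R0=0 T2.R1=0
T1.R0=2 T1.R1=1 T2.R0=0 T2.R1=1
T1.R0=2 T1.R1=1 T2.R0=1 T2.R1=1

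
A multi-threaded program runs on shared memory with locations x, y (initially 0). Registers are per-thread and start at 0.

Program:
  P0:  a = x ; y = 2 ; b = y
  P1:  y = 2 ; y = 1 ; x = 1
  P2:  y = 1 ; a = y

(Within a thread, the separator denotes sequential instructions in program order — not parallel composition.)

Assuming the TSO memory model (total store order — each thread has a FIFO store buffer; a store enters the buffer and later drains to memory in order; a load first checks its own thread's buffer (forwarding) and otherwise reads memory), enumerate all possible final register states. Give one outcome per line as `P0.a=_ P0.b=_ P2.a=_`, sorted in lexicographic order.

P0.a=0 P0.b=1 P2.a=1
P0.a=0 P0.b=1 P2.a=2
P0.a=0 P0.b=2 P2.a=1
P0.a=0 P0.b=2 P2.a=2
P0.a=1 P0.b=1 P2.a=1
P0.a=1 P0.b=2 P2.a=1
P0.a=1 P0.b=2 P2.a=2

outcome vector order: (P0.a,P0.b,P2.a)
|TSO outcomes| = 7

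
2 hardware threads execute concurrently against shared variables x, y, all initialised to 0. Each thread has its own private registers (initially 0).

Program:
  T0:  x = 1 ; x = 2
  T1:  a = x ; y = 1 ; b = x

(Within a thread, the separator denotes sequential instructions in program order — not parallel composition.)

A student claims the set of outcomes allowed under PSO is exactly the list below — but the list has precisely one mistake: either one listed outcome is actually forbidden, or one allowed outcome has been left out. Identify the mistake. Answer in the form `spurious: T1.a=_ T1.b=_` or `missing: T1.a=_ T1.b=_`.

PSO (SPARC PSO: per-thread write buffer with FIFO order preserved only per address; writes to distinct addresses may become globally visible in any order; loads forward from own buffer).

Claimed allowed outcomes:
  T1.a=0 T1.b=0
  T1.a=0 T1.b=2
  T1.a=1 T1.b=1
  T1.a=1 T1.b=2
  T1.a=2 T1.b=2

missing: T1.a=0 T1.b=1

outcome vector order: (T1.a,T1.b)
[PSO] allowed = {0/0; 0/1; 0/2; 1/1; 1/2; 2/2}
PSO∖claimed = {0/1}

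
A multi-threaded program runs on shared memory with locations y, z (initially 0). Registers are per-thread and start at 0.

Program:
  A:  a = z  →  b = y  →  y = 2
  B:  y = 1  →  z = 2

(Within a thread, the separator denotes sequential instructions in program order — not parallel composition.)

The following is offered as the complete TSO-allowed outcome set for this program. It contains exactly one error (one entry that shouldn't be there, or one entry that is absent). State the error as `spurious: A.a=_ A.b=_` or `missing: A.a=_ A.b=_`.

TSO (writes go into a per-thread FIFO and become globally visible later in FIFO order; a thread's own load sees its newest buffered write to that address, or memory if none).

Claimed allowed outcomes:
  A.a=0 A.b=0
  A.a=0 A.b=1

missing: A.a=2 A.b=1

outcome vector order: (A.a,A.b)
[TSO] allowed = {(0,0); (0,1); (2,1)}
TSO∖claimed = {(2,1)}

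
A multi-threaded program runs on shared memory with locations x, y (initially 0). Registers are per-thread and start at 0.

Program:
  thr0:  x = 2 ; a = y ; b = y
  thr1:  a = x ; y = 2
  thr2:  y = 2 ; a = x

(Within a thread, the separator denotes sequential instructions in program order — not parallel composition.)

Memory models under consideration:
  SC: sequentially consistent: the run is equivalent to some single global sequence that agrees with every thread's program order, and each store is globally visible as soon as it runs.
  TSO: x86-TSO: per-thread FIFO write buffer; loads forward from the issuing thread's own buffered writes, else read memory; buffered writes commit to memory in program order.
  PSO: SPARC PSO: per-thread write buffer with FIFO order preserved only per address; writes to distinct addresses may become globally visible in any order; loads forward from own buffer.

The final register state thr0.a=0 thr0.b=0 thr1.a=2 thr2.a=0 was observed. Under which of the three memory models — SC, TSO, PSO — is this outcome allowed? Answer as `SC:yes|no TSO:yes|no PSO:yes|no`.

SC:no TSO:yes PSO:yes

outcome vector order: (thr0.a,thr0.b,thr1.a,thr2.a)
SC (8): <0 0 0 2>, <0 0 2 2>, <0 2 0 2>, <0 2 2 2>, <2 2 0 0>, <2 2 0 2>, <2 2 2 0>, <2 2 2 2>
TSO (12): <0 0 0 0>, <0 0 0 2>, <0 0 2 0>, <0 0 2 2>, <0 2 0 0>, <0 2 0 2>, <0 2 2 0>, <0 2 2 2>, <2 2 0 0>, <2 2 0 2>, <2 2 2 0>, <2 2 2 2>
PSO (12): <0 0 0 0>, <0 0 0 2>, <0 0 2 0>, <0 0 2 2>, <0 2 0 0>, <0 2 0 2>, <0 2 2 0>, <0 2 2 2>, <2 2 0 0>, <2 2 0 2>, <2 2 2 0>, <2 2 2 2>
target <0 0 2 0> ∈ {TSO,PSO}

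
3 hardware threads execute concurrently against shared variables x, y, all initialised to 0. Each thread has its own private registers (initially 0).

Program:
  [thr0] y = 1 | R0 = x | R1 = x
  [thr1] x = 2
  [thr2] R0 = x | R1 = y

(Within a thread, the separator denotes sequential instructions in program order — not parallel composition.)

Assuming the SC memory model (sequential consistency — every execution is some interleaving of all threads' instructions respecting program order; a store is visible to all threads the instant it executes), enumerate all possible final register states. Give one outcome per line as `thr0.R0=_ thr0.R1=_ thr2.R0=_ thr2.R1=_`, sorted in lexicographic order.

thr0.R0=0 thr0.R1=0 thr2.R0=0 thr2.R1=0
thr0.R0=0 thr0.R1=0 thr2.R0=0 thr2.R1=1
thr0.R0=0 thr0.R1=0 thr2.R0=2 thr2.R1=1
thr0.R0=0 thr0.R1=2 thr2.R0=0 thr2.R1=0
thr0.R0=0 thr0.R1=2 thr2.R0=0 thr2.R1=1
thr0.R0=0 thr0.R1=2 thr2.R0=2 thr2.R1=1
thr0.R0=2 thr0.R1=2 thr2.R0=0 thr2.R1=0
thr0.R0=2 thr0.R1=2 thr2.R0=0 thr2.R1=1
thr0.R0=2 thr0.R1=2 thr2.R0=2 thr2.R1=0
thr0.R0=2 thr0.R1=2 thr2.R0=2 thr2.R1=1

outcome vector order: (thr0.R0,thr0.R1,thr2.R0,thr2.R1)
|SC outcomes| = 10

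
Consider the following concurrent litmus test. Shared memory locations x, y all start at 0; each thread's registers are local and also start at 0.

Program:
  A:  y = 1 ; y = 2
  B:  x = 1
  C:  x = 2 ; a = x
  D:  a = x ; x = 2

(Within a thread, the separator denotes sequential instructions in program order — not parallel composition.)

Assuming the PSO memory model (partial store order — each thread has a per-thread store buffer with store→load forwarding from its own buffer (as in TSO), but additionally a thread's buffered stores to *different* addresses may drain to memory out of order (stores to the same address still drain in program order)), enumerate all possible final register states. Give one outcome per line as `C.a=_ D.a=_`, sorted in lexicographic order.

outcome vector order: (C.a,D.a)
|PSO outcomes| = 6

C.a=1 D.a=0
C.a=1 D.a=1
C.a=1 D.a=2
C.a=2 D.a=0
C.a=2 D.a=1
C.a=2 D.a=2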